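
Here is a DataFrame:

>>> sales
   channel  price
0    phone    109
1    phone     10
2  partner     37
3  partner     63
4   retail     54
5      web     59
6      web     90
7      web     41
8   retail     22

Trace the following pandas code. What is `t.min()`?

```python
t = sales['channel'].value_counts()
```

2

value_counts of channel:
channel
web        3
phone      2
partner    2
retail     2
Name: count, dtype: int64
min of the resulting series → 2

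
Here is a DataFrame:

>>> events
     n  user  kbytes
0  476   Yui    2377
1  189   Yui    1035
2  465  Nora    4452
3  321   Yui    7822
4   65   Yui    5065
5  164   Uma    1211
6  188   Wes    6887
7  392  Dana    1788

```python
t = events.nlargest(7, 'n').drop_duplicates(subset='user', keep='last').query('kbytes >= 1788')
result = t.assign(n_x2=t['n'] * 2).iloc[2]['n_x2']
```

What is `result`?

take 7 rows with largest n:
     n  user  kbytes
0  476   Yui    2377
2  465  Nora    4452
7  392  Dana    1788
3  321   Yui    7822
1  189   Yui    1035
6  188   Wes    6887
5  164   Uma    1211
drop duplicate user (keep=last):
     n  user  kbytes
2  465  Nora    4452
7  392  Dana    1788
1  189   Yui    1035
6  188   Wes    6887
5  164   Uma    1211
filter rows where kbytes >= 1788:
     n  user  kbytes
2  465  Nora    4452
7  392  Dana    1788
6  188   Wes    6887
add column n_x2 = t['n'] * 2:
     n  user  kbytes  n_x2
2  465  Nora    4452   930
7  392  Dana    1788   784
6  188   Wes    6887   376

376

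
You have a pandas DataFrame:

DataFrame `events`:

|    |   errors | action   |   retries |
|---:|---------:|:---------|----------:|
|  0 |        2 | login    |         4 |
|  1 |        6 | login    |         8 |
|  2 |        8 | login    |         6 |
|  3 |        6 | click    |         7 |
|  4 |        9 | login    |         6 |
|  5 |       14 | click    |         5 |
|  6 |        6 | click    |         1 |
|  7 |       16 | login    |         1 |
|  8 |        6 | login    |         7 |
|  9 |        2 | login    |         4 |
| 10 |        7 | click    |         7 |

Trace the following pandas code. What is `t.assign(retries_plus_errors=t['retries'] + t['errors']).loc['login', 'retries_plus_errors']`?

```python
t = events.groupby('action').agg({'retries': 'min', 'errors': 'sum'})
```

group by action: min(retries), sum(errors):
        retries  errors
action                 
click         1      33
login         1      49
add column retries_plus_errors = t['retries'] + t['errors']:
        retries  errors  retries_plus_errors
action                                      
click         1      33                   34
login         1      49                   50
Finally, value at row 'login', column 'retries_plus_errors' = 50.

50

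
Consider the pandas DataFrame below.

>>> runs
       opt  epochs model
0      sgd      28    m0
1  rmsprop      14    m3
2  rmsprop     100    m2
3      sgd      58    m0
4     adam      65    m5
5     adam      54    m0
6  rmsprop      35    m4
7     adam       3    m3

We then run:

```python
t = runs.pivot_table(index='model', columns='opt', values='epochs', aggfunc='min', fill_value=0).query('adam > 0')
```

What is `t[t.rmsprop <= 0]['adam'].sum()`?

pivot: rows=model, cols=opt, min(epochs):
opt    adam  rmsprop  sgd
model                    
m0       54        0   28
m2        0      100    0
m3        3       14    0
m4        0       35    0
m5       65        0    0
filter rows where adam > 0:
opt    adam  rmsprop  sgd
model                    
m0       54        0   28
m3        3       14    0
m5       65        0    0
filter rows where rmsprop <= 0:
opt    adam  rmsprop  sgd
model                    
m0       54        0   28
m5       65        0    0

119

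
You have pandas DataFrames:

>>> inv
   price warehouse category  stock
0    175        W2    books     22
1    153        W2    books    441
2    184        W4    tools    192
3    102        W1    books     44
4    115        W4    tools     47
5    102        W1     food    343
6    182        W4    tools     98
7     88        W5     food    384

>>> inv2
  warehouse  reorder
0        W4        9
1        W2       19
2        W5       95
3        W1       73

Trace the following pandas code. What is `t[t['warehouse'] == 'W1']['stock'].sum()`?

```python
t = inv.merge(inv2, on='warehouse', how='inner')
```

merge on 'warehouse' (how='inner') → 8 rows:
   price warehouse category  stock  reorder
0    175        W2    books     22       19
1    153        W2    books    441       19
2    184        W4    tools    192        9
3    102        W1    books     44       73
4    115        W4    tools     47        9
5    102        W1     food    343       73
6    182        W4    tools     98        9
7     88        W5     food    384       95
filter rows where warehouse == 'W1':
   price warehouse category  stock  reorder
3    102        W1    books     44       73
5    102        W1     food    343       73
So sum() = 387.

387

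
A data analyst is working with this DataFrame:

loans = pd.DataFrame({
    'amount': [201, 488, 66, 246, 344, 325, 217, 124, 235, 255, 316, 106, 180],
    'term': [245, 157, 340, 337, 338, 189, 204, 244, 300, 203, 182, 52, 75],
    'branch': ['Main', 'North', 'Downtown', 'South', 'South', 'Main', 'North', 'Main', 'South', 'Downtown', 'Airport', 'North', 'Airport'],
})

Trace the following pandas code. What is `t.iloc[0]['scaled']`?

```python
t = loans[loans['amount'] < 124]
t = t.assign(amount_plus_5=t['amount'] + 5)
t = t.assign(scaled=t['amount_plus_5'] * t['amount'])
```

filter rows where amount < 124:
    amount  term    branch
2       66   340  Downtown
11     106    52     North
add column amount_plus_5 = t['amount'] + 5:
    amount  term    branch  amount_plus_5
2       66   340  Downtown             71
11     106    52     North            111
add column scaled = t['amount_plus_5'] * t['amount']:
    amount  term    branch  amount_plus_5  scaled
2       66   340  Downtown             71    4686
11     106    52     North            111   11766

4686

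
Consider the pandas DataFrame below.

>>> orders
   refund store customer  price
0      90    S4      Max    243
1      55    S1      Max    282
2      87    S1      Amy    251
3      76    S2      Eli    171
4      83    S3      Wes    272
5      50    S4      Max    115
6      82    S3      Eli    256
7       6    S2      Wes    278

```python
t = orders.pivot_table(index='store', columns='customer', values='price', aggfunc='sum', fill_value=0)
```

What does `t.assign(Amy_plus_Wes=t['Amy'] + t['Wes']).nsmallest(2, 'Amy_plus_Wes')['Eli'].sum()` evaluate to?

pivot: rows=store, cols=customer, sum(price):
customer  Amy  Eli  Max  Wes
store                       
S1        251    0  282    0
S2          0  171    0  278
S3          0  256    0  272
S4          0    0  358    0
add column Amy_plus_Wes = t['Amy'] + t['Wes']:
customer  Amy  Eli  Max  Wes  Amy_plus_Wes
store                                     
S1        251    0  282    0           251
S2          0  171    0  278           278
S3          0  256    0  272           272
S4          0    0  358    0             0
take 2 rows with smallest Amy_plus_Wes:
customer  Amy  Eli  Max  Wes  Amy_plus_Wes
store                                     
S4          0    0  358    0             0
S1        251    0  282    0           251

0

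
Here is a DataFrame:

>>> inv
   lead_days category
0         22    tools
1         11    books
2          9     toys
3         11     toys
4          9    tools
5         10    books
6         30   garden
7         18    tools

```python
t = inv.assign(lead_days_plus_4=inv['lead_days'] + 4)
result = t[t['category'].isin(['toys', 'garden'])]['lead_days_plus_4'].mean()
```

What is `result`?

add column lead_days_plus_4 = inv['lead_days'] + 4:
   lead_days category  lead_days_plus_4
0         22    tools                26
1         11    books                15
2          9     toys                13
3         11     toys                15
4          9    tools                13
5         10    books                14
6         30   garden                34
7         18    tools                22
filter rows where category in ['toys', 'garden']:
   lead_days category  lead_days_plus_4
2          9     toys                13
3         11     toys                15
6         30   garden                34
Taking the mean of column 'lead_days_plus_4' gives 20.6666666667.

20.6666666667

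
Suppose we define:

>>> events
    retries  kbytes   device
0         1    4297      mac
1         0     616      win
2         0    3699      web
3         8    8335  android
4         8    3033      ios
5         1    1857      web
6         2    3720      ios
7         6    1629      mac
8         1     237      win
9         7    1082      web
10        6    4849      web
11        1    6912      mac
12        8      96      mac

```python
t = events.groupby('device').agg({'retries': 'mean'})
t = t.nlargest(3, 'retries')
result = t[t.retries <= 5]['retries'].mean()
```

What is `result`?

4.5

group by device, mean of retries:
         retries
device          
android      8.0
ios          5.0
mac          4.0
web          3.5
win          0.5
take 3 rows with largest retries:
         retries
device          
android      8.0
ios          5.0
mac          4.0
filter rows where retries <= 5:
        retries
device         
ios         5.0
mac         4.0
The mean of column 'retries' is 4.5.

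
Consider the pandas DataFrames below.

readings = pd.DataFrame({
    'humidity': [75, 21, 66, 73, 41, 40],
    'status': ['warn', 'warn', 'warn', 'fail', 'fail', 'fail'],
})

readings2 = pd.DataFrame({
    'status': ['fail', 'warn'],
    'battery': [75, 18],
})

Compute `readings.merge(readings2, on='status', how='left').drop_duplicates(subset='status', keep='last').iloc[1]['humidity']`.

40

merge on 'status' (how='left') → 6 rows:
   humidity status  battery
0        75   warn       18
1        21   warn       18
2        66   warn       18
3        73   fail       75
4        41   fail       75
5        40   fail       75
drop duplicate status (keep=last):
   humidity status  battery
2        66   warn       18
5        40   fail       75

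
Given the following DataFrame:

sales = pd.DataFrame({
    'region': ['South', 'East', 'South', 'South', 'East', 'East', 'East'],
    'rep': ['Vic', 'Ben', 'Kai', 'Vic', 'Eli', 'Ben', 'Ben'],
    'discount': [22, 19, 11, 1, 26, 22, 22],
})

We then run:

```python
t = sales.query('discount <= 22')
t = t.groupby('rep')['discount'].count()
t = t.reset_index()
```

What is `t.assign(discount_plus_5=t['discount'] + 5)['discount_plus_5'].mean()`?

7.0

filter rows where discount <= 22:
  region  rep  discount
0  South  Vic        22
1   East  Ben        19
2  South  Kai        11
3  South  Vic         1
5   East  Ben        22
6   East  Ben        22
group by rep, count of discount:
rep
Ben    3
Kai    1
Vic    2
Name: discount, dtype: int64
reset_index():
   rep  discount
0  Ben         3
1  Kai         1
2  Vic         2
add column discount_plus_5 = t['discount'] + 5:
   rep  discount  discount_plus_5
0  Ben         3                8
1  Kai         1                6
2  Vic         2                7
Then the mean of column 'discount_plus_5': 7.0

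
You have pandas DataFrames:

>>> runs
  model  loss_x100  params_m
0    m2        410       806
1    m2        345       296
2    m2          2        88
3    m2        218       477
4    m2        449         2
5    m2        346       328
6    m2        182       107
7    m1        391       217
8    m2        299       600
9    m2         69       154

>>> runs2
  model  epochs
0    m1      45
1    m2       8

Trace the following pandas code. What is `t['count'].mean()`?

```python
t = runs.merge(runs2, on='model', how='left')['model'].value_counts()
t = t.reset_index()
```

5.0

merge on 'model' (how='left') → 10 rows:
  model  loss_x100  params_m  epochs
0    m2        410       806       8
1    m2        345       296       8
2    m2          2        88       8
3    m2        218       477       8
4    m2        449         2       8
5    m2        346       328       8
6    m2        182       107       8
7    m1        391       217      45
8    m2        299       600       8
9    m2         69       154       8
value_counts of model:
model
m2    9
m1    1
Name: count, dtype: int64
reset_index():
  model  count
0    m2      9
1    m1      1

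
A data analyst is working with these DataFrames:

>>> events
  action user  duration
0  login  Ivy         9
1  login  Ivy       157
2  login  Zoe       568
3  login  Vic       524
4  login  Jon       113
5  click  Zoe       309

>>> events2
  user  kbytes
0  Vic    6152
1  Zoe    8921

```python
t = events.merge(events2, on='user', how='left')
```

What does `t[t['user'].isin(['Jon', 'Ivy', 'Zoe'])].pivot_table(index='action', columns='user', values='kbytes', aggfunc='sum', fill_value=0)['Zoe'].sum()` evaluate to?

17842.0

merge on 'user' (how='left') → 6 rows:
  action user  duration  kbytes
0  login  Ivy         9     NaN
1  login  Ivy       157     NaN
2  login  Zoe       568  8921.0
3  login  Vic       524  6152.0
4  login  Jon       113     NaN
5  click  Zoe       309  8921.0
filter rows where user in ['Jon', 'Ivy', 'Zoe']:
  action user  duration  kbytes
0  login  Ivy         9     NaN
1  login  Ivy       157     NaN
2  login  Zoe       568  8921.0
4  login  Jon       113     NaN
5  click  Zoe       309  8921.0
pivot: rows=action, cols=user, sum(kbytes):
user    Ivy  Jon     Zoe
action                  
click   0.0  0.0  8921.0
login   0.0  0.0  8921.0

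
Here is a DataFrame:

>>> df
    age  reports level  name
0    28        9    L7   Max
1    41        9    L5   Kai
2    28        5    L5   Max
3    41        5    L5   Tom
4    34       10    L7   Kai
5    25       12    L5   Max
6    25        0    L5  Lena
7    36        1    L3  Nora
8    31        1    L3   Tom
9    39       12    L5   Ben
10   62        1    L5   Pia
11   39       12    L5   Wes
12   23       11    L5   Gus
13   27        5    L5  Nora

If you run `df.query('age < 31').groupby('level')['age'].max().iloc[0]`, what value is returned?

filter rows where age < 31:
    age  reports level  name
0    28        9    L7   Max
2    28        5    L5   Max
5    25       12    L5   Max
6    25        0    L5  Lena
12   23       11    L5   Gus
13   27        5    L5  Nora
group by level, max of age:
level
L5    28
L7    28
Name: age, dtype: int64
Finally, value at position 0 = 28.

28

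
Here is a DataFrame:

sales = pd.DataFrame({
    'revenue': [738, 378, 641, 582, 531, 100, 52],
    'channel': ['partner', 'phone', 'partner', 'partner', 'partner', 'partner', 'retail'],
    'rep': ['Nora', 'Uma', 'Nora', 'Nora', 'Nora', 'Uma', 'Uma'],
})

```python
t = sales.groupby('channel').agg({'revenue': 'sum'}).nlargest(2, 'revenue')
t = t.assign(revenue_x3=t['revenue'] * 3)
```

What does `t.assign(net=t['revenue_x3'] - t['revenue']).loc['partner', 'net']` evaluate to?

group by channel, sum of revenue:
         revenue
channel         
partner     2592
phone        378
retail        52
take 2 rows with largest revenue:
         revenue
channel         
partner     2592
phone        378
add column revenue_x3 = t['revenue'] * 3:
         revenue  revenue_x3
channel                     
partner     2592        7776
phone        378        1134
add column net = t['revenue_x3'] - t['revenue']:
         revenue  revenue_x3   net
channel                           
partner     2592        7776  5184
phone        378        1134   756
Taking the value at row 'partner', column 'net' gives 5184.

5184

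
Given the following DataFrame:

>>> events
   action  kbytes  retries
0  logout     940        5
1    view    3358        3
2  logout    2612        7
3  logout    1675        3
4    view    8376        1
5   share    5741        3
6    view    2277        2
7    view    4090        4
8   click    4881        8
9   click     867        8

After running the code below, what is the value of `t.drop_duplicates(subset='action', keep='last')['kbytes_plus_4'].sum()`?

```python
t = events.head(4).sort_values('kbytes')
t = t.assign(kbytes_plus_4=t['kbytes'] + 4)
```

5978

take first 4 rows:
   action  kbytes  retries
0  logout     940        5
1    view    3358        3
2  logout    2612        7
3  logout    1675        3
sort by kbytes:
   action  kbytes  retries
0  logout     940        5
3  logout    1675        3
2  logout    2612        7
1    view    3358        3
add column kbytes_plus_4 = t['kbytes'] + 4:
   action  kbytes  retries  kbytes_plus_4
0  logout     940        5            944
3  logout    1675        3           1679
2  logout    2612        7           2616
1    view    3358        3           3362
drop duplicate action (keep=last):
   action  kbytes  retries  kbytes_plus_4
2  logout    2612        7           2616
1    view    3358        3           3362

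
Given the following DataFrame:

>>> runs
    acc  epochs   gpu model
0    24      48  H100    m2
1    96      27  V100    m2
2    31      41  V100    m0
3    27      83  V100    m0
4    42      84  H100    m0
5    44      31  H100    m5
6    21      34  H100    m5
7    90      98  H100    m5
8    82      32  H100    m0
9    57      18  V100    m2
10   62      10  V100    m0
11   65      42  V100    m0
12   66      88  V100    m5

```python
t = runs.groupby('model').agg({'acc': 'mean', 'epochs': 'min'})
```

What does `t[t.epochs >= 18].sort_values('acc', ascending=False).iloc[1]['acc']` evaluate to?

55.25

group by model: mean(acc), min(epochs):
         acc  epochs
model               
m0     51.50      10
m2     59.00      18
m5     55.25      31
filter rows where epochs >= 18:
         acc  epochs
model               
m2     59.00      18
m5     55.25      31
sort by acc descending:
         acc  epochs
model               
m2     59.00      18
m5     55.25      31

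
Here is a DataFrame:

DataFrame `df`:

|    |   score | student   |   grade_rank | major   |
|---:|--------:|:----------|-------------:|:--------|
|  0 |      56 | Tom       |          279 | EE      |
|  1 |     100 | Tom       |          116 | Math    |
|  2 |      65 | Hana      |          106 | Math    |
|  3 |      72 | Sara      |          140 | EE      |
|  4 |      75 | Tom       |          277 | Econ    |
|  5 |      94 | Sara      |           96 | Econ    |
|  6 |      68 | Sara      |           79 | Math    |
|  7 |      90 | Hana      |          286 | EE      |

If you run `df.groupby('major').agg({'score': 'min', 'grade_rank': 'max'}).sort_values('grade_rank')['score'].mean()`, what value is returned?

group by major: min(score), max(grade_rank):
       score  grade_rank
major                   
EE        56         286
Econ      75         277
Math      65         116
sort by grade_rank:
       score  grade_rank
major                   
Math      65         116
Econ      75         277
EE        56         286
Reading off the mean of column 'score', we get 65.3333333333.

65.3333333333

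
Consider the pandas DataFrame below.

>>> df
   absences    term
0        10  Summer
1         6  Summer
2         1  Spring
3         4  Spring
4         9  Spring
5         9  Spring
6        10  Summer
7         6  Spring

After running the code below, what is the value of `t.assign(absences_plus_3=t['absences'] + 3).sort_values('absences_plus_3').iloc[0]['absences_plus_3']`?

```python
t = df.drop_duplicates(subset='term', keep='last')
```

drop duplicate term (keep=last):
   absences    term
6        10  Summer
7         6  Spring
add column absences_plus_3 = t['absences'] + 3:
   absences    term  absences_plus_3
6        10  Summer               13
7         6  Spring                9
sort by absences_plus_3:
   absences    term  absences_plus_3
7         6  Spring                9
6        10  Summer               13

9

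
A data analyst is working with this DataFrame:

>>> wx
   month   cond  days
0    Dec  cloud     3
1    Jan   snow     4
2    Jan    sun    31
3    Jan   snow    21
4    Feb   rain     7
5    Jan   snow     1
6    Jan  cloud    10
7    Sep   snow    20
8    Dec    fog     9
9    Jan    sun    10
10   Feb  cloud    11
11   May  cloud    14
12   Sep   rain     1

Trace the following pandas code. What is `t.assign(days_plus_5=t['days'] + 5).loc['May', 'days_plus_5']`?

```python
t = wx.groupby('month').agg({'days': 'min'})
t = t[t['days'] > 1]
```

group by month, min of days:
       days
month      
Dec       3
Feb       7
Jan       1
May      14
Sep       1
filter rows where days > 1:
       days
month      
Dec       3
Feb       7
May      14
add column days_plus_5 = t['days'] + 5:
       days  days_plus_5
month                   
Dec       3            8
Feb       7           12
May      14           19
Taking the value at row 'May', column 'days_plus_5' gives 19.

19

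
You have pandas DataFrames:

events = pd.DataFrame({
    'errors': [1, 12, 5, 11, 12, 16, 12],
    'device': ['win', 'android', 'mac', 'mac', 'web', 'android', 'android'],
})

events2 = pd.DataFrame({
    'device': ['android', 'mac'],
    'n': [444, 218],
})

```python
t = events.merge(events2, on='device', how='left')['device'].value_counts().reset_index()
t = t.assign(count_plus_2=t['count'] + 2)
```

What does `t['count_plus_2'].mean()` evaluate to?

merge on 'device' (how='left') → 7 rows:
   errors   device      n
0       1      win    NaN
1      12  android  444.0
2       5      mac  218.0
3      11      mac  218.0
4      12      web    NaN
5      16  android  444.0
6      12  android  444.0
value_counts of device:
device
android    3
mac        2
win        1
web        1
Name: count, dtype: int64
reset_index():
    device  count
0  android      3
1      mac      2
2      win      1
3      web      1
add column count_plus_2 = t['count'] + 2:
    device  count  count_plus_2
0  android      3             5
1      mac      2             4
2      win      1             3
3      web      1             3
Finally, mean of column 'count_plus_2' = 3.75.

3.75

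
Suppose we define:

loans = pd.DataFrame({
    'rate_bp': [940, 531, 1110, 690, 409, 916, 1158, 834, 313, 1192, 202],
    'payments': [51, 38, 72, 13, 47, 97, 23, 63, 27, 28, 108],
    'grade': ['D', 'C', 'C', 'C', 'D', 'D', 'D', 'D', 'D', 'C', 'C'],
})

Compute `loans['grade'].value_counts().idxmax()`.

D

value_counts of grade:
grade
D    6
C    5
Name: count, dtype: int64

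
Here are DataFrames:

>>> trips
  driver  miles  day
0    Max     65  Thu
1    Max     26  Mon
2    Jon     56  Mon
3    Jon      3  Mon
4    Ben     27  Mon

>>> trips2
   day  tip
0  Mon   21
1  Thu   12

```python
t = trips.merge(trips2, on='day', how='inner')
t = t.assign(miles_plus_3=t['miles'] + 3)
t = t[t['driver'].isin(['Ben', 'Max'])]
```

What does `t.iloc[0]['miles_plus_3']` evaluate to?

merge on 'day' (how='inner') → 5 rows:
  driver  miles  day  tip
0    Max     65  Thu   12
1    Max     26  Mon   21
2    Jon     56  Mon   21
3    Jon      3  Mon   21
4    Ben     27  Mon   21
add column miles_plus_3 = t['miles'] + 3:
  driver  miles  day  tip  miles_plus_3
0    Max     65  Thu   12            68
1    Max     26  Mon   21            29
2    Jon     56  Mon   21            59
3    Jon      3  Mon   21             6
4    Ben     27  Mon   21            30
filter rows where driver in ['Ben', 'Max']:
  driver  miles  day  tip  miles_plus_3
0    Max     65  Thu   12            68
1    Max     26  Mon   21            29
4    Ben     27  Mon   21            30

68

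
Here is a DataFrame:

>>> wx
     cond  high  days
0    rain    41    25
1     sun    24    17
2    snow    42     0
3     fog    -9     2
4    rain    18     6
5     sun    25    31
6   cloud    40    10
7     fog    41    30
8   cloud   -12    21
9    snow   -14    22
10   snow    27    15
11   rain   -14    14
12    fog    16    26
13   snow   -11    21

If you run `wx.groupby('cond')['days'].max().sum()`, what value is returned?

group by cond, max of days:
cond
cloud    21
fog      30
rain     25
snow     22
sun      31
Name: days, dtype: int64

129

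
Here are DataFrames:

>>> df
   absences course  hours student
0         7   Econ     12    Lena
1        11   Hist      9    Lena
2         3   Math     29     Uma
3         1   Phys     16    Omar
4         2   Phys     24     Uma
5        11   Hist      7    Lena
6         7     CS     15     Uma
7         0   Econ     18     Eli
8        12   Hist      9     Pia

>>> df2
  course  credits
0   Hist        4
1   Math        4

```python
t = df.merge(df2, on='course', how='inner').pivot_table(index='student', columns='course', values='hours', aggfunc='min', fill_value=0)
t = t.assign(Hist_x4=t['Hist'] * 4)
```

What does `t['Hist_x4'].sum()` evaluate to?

64

merge on 'course' (how='inner') → 4 rows:
   absences course  hours student  credits
0        11   Hist      9    Lena        4
1         3   Math     29     Uma        4
2        11   Hist      7    Lena        4
3        12   Hist      9     Pia        4
pivot: rows=student, cols=course, min(hours):
course   Hist  Math
student            
Lena        7     0
Pia         9     0
Uma         0    29
add column Hist_x4 = t['Hist'] * 4:
course   Hist  Math  Hist_x4
student                     
Lena        7     0       28
Pia         9     0       36
Uma         0    29        0
sum of column 'Hist_x4' → 64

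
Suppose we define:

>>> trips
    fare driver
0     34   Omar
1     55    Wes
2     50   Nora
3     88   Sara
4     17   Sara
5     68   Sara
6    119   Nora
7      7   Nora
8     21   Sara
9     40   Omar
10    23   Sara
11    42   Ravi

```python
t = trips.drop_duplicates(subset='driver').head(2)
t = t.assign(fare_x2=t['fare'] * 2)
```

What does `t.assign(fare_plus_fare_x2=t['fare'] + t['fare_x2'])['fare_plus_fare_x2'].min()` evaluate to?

drop duplicate driver (keep=first):
    fare driver
0     34   Omar
1     55    Wes
2     50   Nora
3     88   Sara
11    42   Ravi
take first 2 rows:
   fare driver
0    34   Omar
1    55    Wes
add column fare_x2 = t['fare'] * 2:
   fare driver  fare_x2
0    34   Omar       68
1    55    Wes      110
add column fare_plus_fare_x2 = t['fare'] + t['fare_x2']:
   fare driver  fare_x2  fare_plus_fare_x2
0    34   Omar       68                102
1    55    Wes      110                165
Hence 102.

102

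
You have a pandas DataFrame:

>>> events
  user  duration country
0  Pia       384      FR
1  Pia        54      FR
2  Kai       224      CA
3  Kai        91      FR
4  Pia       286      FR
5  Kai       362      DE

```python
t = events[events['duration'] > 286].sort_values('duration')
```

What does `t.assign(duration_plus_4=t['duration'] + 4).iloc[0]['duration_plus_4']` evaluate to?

filter rows where duration > 286:
  user  duration country
0  Pia       384      FR
5  Kai       362      DE
sort by duration:
  user  duration country
5  Kai       362      DE
0  Pia       384      FR
add column duration_plus_4 = t['duration'] + 4:
  user  duration country  duration_plus_4
5  Kai       362      DE              366
0  Pia       384      FR              388
The value at position 0, column 'duration_plus_4' is 366.

366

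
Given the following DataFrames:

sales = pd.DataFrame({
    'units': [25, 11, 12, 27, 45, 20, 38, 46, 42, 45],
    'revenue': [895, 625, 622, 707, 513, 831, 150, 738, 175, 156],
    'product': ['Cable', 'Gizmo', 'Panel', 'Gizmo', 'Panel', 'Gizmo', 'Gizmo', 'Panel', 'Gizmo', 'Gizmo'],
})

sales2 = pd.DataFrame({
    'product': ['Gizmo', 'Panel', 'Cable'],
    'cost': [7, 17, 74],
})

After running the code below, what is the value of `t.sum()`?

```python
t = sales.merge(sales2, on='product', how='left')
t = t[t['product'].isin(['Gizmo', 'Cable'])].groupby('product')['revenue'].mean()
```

1335.66666667

merge on 'product' (how='left') → 10 rows:
   units  revenue product  cost
0     25      895   Cable    74
1     11      625   Gizmo     7
2     12      622   Panel    17
3     27      707   Gizmo     7
4     45      513   Panel    17
5     20      831   Gizmo     7
6     38      150   Gizmo     7
7     46      738   Panel    17
8     42      175   Gizmo     7
9     45      156   Gizmo     7
filter rows where product in ['Gizmo', 'Cable']:
   units  revenue product  cost
0     25      895   Cable    74
1     11      625   Gizmo     7
3     27      707   Gizmo     7
5     20      831   Gizmo     7
6     38      150   Gizmo     7
8     42      175   Gizmo     7
9     45      156   Gizmo     7
group by product, mean of revenue:
product
Cable    895.000000
Gizmo    440.666667
Name: revenue, dtype: float64
Reading off the sum of the resulting series, we get 1335.66666667.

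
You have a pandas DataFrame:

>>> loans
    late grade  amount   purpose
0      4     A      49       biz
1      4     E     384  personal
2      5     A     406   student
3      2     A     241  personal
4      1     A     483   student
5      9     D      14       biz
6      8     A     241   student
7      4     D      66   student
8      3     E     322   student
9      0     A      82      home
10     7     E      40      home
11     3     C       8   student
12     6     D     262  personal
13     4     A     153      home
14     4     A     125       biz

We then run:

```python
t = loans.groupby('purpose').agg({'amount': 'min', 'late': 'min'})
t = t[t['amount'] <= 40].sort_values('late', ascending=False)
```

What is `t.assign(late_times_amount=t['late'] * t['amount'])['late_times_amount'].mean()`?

group by purpose: min(amount), min(late):
          amount  late
purpose               
biz           14     4
home          40     0
personal     241     2
student        8     1
filter rows where amount <= 40:
         amount  late
purpose              
biz          14     4
home         40     0
student       8     1
sort by late descending:
         amount  late
purpose              
biz          14     4
student       8     1
home         40     0
add column late_times_amount = t['late'] * t['amount']:
         amount  late  late_times_amount
purpose                                 
biz          14     4                 56
student       8     1                  8
home         40     0                  0
Hence 21.3333333333.

21.3333333333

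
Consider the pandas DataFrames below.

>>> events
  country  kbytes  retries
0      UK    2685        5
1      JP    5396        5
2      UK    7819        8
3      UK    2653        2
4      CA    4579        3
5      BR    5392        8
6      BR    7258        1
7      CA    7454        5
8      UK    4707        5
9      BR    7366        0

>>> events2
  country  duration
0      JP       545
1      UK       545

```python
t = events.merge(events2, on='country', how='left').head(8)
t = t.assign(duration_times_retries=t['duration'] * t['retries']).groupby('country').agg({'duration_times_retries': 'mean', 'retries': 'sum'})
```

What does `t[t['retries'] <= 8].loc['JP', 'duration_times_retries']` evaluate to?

merge on 'country' (how='left') → 10 rows:
  country  kbytes  retries  duration
0      UK    2685        5     545.0
1      JP    5396        5     545.0
2      UK    7819        8     545.0
3      UK    2653        2     545.0
4      CA    4579        3       NaN
5      BR    5392        8       NaN
6      BR    7258        1       NaN
7      CA    7454        5       NaN
8      UK    4707        5     545.0
9      BR    7366        0       NaN
take first 8 rows:
  country  kbytes  retries  duration
0      UK    2685        5     545.0
1      JP    5396        5     545.0
2      UK    7819        8     545.0
3      UK    2653        2     545.0
4      CA    4579        3       NaN
5      BR    5392        8       NaN
6      BR    7258        1       NaN
7      CA    7454        5       NaN
add column duration_times_retries = t['duration'] * t['retries']:
  country  kbytes  retries  duration  duration_times_retries
0      UK    2685        5     545.0                  2725.0
1      JP    5396        5     545.0                  2725.0
2      UK    7819        8     545.0                  4360.0
3      UK    2653        2     545.0                  1090.0
4      CA    4579        3       NaN                     NaN
5      BR    5392        8       NaN                     NaN
6      BR    7258        1       NaN                     NaN
7      CA    7454        5       NaN                     NaN
group by country: mean(duration_times_retries), sum(retries):
         duration_times_retries  retries
country                                 
BR                          NaN        9
CA                          NaN        8
JP                       2725.0        5
UK                       2725.0       15
filter rows where retries <= 8:
         duration_times_retries  retries
country                                 
CA                          NaN        8
JP                       2725.0        5
Finally, value at row 'JP', column 'duration_times_retries' = 2725.0.

2725.0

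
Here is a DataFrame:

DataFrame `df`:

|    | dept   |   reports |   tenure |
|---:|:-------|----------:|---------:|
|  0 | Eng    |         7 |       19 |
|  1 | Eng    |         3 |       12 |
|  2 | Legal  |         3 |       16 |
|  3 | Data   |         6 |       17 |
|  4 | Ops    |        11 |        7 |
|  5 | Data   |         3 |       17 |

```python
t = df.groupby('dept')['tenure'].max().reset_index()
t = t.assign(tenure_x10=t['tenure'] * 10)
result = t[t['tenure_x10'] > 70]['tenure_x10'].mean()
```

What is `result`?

173.333333333

group by dept, max of tenure:
dept
Data     17
Eng      19
Legal    16
Ops       7
Name: tenure, dtype: int64
reset_index():
    dept  tenure
0   Data      17
1    Eng      19
2  Legal      16
3    Ops       7
add column tenure_x10 = t['tenure'] * 10:
    dept  tenure  tenure_x10
0   Data      17         170
1    Eng      19         190
2  Legal      16         160
3    Ops       7          70
filter rows where tenure_x10 > 70:
    dept  tenure  tenure_x10
0   Data      17         170
1    Eng      19         190
2  Legal      16         160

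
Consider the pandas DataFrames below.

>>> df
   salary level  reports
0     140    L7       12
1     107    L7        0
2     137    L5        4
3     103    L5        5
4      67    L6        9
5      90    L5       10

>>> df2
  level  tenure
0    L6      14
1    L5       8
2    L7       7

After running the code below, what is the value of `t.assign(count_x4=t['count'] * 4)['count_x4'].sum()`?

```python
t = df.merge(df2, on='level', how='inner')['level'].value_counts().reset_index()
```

24

merge on 'level' (how='inner') → 6 rows:
   salary level  reports  tenure
0     140    L7       12       7
1     107    L7        0       7
2     137    L5        4       8
3     103    L5        5       8
4      67    L6        9      14
5      90    L5       10       8
value_counts of level:
level
L5    3
L7    2
L6    1
Name: count, dtype: int64
reset_index():
  level  count
0    L5      3
1    L7      2
2    L6      1
add column count_x4 = t['count'] * 4:
  level  count  count_x4
0    L5      3        12
1    L7      2         8
2    L6      1         4
So sum() = 24.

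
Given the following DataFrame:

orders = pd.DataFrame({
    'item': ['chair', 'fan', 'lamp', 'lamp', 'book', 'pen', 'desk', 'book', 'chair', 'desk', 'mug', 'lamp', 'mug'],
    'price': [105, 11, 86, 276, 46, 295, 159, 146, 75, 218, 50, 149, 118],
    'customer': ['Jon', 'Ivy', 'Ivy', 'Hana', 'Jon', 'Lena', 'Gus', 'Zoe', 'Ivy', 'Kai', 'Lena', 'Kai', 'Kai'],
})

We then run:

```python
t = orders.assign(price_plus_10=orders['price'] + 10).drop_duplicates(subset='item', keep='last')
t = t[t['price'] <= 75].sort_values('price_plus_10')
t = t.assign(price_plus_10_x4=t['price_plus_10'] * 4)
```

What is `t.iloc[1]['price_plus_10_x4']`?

add column price_plus_10 = orders['price'] + 10:
     item  price customer  price_plus_10
0   chair    105      Jon            115
1     fan     11      Ivy             21
2    lamp     86      Ivy             96
3    lamp    276     Hana            286
4    book     46      Jon             56
5     pen    295     Lena            305
6    desk    159      Gus            169
7    book    146      Zoe            156
8   chair     75      Ivy             85
9    desk    218      Kai            228
10    mug     50     Lena             60
11   lamp    149      Kai            159
12    mug    118      Kai            128
drop duplicate item (keep=last):
     item  price customer  price_plus_10
1     fan     11      Ivy             21
5     pen    295     Lena            305
7    book    146      Zoe            156
8   chair     75      Ivy             85
9    desk    218      Kai            228
11   lamp    149      Kai            159
12    mug    118      Kai            128
filter rows where price <= 75:
    item  price customer  price_plus_10
1    fan     11      Ivy             21
8  chair     75      Ivy             85
sort by price_plus_10:
    item  price customer  price_plus_10
1    fan     11      Ivy             21
8  chair     75      Ivy             85
add column price_plus_10_x4 = t['price_plus_10'] * 4:
    item  price customer  price_plus_10  price_plus_10_x4
1    fan     11      Ivy             21                84
8  chair     75      Ivy             85               340
Then the value at position 1, column 'price_plus_10_x4': 340

340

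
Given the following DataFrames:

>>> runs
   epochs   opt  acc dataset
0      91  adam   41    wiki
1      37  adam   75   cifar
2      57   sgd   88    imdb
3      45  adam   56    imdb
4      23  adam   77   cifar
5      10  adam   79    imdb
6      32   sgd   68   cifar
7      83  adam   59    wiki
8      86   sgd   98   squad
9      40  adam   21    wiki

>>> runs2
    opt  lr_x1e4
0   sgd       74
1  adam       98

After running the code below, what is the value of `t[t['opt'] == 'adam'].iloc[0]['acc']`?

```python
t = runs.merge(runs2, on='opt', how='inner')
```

41

merge on 'opt' (how='inner') → 10 rows:
   epochs   opt  acc dataset  lr_x1e4
0      91  adam   41    wiki       98
1      37  adam   75   cifar       98
2      57   sgd   88    imdb       74
3      45  adam   56    imdb       98
4      23  adam   77   cifar       98
5      10  adam   79    imdb       98
6      32   sgd   68   cifar       74
7      83  adam   59    wiki       98
8      86   sgd   98   squad       74
9      40  adam   21    wiki       98
filter rows where opt == 'adam':
   epochs   opt  acc dataset  lr_x1e4
0      91  adam   41    wiki       98
1      37  adam   75   cifar       98
3      45  adam   56    imdb       98
4      23  adam   77   cifar       98
5      10  adam   79    imdb       98
7      83  adam   59    wiki       98
9      40  adam   21    wiki       98
Reading off the value at position 0, column 'acc', we get 41.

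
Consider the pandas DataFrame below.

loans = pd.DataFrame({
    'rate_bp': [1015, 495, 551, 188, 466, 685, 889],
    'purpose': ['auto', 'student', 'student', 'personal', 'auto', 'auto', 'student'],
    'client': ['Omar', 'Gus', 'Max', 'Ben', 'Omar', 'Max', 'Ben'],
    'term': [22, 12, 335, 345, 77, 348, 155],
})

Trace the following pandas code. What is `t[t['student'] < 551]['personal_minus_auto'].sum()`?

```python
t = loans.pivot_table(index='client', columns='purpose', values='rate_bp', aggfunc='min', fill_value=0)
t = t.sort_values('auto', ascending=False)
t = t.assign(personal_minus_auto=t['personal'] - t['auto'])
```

pivot: rows=client, cols=purpose, min(rate_bp):
purpose  auto  personal  student
client                          
Ben         0       188      889
Gus         0         0      495
Max       685         0      551
Omar      466         0        0
sort by auto descending:
purpose  auto  personal  student
client                          
Max       685         0      551
Omar      466         0        0
Ben         0       188      889
Gus         0         0      495
add column personal_minus_auto = t['personal'] - t['auto']:
purpose  auto  personal  student  personal_minus_auto
client                                               
Max       685         0      551                 -685
Omar      466         0        0                 -466
Ben         0       188      889                  188
Gus         0         0      495                    0
filter rows where student < 551:
purpose  auto  personal  student  personal_minus_auto
client                                               
Omar      466         0        0                 -466
Gus         0         0      495                    0
Taking the sum of column 'personal_minus_auto' gives -466.

-466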